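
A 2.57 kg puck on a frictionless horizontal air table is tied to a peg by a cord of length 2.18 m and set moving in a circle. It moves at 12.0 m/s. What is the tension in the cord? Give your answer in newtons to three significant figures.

170 N

The tension is the only horizontal force, so it supplies the full centripetal force: T = m v²/r = 2.57 × (12.00)²/2.18 = 2.57 × 144.0/2.18 = 169.8 N.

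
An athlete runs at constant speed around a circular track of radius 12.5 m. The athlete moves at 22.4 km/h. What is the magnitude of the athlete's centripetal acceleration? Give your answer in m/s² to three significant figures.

v = 22.4 km/h = 22.4/3.6 = 6.222 m/s.
a_c = v²/r = (6.222)²/12.5 = 38.72/12.5 = 3.097 m/s².

3.10 m/s²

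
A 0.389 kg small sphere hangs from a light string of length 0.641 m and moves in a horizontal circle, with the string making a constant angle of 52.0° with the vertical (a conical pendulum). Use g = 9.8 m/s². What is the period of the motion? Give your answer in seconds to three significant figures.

r = L sinθ = 0.5051 m. From T sinθ = mω²r and T cosθ = mg: tanθ = ω²r/g, so ω² = g tanθ / r = g/(L cosθ).
ω = √(g/(L cosθ)) = √(9.8/(0.641 × 0.6157)) = √24.83 = 4.983 rad/s.
Period = 2π/ω = 1.261 s.

1.26 s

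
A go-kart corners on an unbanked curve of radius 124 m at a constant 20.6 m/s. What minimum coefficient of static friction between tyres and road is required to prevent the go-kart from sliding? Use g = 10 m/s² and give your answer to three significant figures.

0.342

Friction provides the centripetal force: μ_s m g = m v²/r, so μ_s = v²/(g r) = (20.60)²/(10.0 × 124) = 424.4/1240 = 0.3422.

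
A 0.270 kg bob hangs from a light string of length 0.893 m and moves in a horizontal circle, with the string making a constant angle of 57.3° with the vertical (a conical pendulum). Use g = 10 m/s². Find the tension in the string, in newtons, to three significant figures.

Vertically the bob has no acceleration, so T cosθ = mg.
T = mg/cosθ = 0.270 × 10.0 / cos 57.3° = 2.700/0.5402 = 4.998 N.

5.00 N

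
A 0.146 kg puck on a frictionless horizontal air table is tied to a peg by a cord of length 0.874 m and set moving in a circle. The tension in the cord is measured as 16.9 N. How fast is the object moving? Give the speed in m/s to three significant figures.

10.1 m/s

T = m v²/r ⇒ v = √(T r / m) = √(16.9 × 0.874 / 0.146) = √101.2 = 10.06 m/s.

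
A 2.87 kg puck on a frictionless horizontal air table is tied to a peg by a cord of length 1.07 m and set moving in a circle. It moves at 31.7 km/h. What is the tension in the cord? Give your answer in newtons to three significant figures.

208 N

v = 31.7 km/h = 31.7/3.6 = 8.806 m/s.
The tension is the only horizontal force, so it supplies the full centripetal force: T = m v²/r = 2.87 × (8.806)²/1.07 = 2.87 × 77.54/1.07 = 208.0 N.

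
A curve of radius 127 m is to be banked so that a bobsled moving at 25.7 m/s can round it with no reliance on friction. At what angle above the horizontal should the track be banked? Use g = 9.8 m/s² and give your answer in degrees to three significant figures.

For a frictionless banked turn: horizontally N sinθ = mv²/r and vertically N cosθ = mg.
Dividing: tanθ = v²/(r g) = (25.7)²/(127 × 9.8) = 660.5/1245 = 0.5307.
θ = arctan(0.5307) = 27.95°.

28.0°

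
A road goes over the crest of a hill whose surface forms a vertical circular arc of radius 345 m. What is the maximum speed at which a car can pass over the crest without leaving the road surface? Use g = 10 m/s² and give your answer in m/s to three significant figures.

58.7 m/s

At the crest the centre of the circle is below the car, so the net downward (centripetal) force is mg − N = mv²/r.
The car leaves the road when N → 0, giving v_max = √(g r) = √(10.0 × 345) = 58.74 m/s.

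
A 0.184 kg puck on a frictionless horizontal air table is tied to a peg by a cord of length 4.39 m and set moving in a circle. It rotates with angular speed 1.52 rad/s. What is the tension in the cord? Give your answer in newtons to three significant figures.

1.87 N

v = ωr = 1.52 × 4.39 = 6.673 m/s.
The tension is the only horizontal force, so it supplies the full centripetal force: T = m v²/r = 0.184 × (6.673)²/4.39 = 0.184 × 44.53/4.39 = 1.866 N.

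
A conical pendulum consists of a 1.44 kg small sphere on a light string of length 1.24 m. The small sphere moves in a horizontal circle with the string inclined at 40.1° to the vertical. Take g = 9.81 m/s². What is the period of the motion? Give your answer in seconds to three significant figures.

r = L sinθ = 0.7987 m. From T sinθ = mω²r and T cosθ = mg: tanθ = ω²r/g, so ω² = g tanθ / r = g/(L cosθ).
ω = √(g/(L cosθ)) = √(9.81/(1.24 × 0.7649)) = √10.34 = 3.216 rad/s.
Period = 2π/ω = 1.954 s.

1.95 s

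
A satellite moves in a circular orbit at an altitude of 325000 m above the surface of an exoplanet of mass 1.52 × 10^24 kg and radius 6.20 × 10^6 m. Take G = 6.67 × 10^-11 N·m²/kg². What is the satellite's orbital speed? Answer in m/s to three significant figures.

3940 m/s

Orbital radius r = R + h = 6.20 × 10^6 + 325000 = 6.525 × 10^6 m.
Gravity supplies the centripetal force: G M m / r² = m v² / r, so v = √(GM/r).
v = √(6.67 × 10^-11 × 1.52 × 10^24 / 6.525 × 10^6) = √(1.554 × 10^7) = 3942 m/s.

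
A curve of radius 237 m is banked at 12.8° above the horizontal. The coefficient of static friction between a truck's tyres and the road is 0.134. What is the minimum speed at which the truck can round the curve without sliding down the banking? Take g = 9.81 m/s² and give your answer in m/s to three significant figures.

14.5 m/s

At the minimum speed, friction acts up the slope at its limiting value f = μN. Radially (horizontal, toward centre): N sinθ − μN cosθ = mv²/r. Vertically: N cosθ + μN sinθ = mg.
Dividing: v² = r g (sinθ − μcosθ)/(cosθ + μsinθ).
sinθ − μcosθ = 0.2215 − 0.134×0.9751 = 0.09088; cosθ + μsinθ = 0.9751 + 0.134×0.2215 = 1.005.
v² = 237 × 9.81 × 0.09088/1.005 = 210.3 m²/s², so v = 14.50 m/s.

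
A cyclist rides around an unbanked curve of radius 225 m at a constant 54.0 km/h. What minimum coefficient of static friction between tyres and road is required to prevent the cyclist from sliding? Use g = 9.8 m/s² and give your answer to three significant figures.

0.102

v = 54.0/3.6 = 15.00 m/s.
Friction provides the centripetal force: μ_s m g = m v²/r, so μ_s = v²/(g r) = (15.00)²/(9.8 × 225) = 225.0/2205 = 0.1020.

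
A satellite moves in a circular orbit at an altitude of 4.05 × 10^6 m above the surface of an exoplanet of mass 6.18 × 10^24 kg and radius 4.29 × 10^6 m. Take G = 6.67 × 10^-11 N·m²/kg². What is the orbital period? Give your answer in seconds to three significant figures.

7450 s

r = R + h = 4.29 × 10^6 + 4.05 × 10^6 = 8.340 × 10^6 m. Gravity provides the centripetal force: G M m / r² = m v² / r ⇒ v = √(GM/r) = 7030 m/s.
T = 2πr/v = 2π × 8.340 × 10^6 / 7030 = 7454 s.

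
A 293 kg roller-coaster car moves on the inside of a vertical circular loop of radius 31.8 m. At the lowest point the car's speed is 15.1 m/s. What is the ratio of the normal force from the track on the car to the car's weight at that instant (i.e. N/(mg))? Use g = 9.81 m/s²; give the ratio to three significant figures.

At the bottom, N − mg = mv²/r, so N = m(v²/r + g) and N/(mg) = v²/(rg) + 1 = (15.1)²/(31.8 × 9.81) + 1 = 0.7309 + 1 = 1.731.

1.73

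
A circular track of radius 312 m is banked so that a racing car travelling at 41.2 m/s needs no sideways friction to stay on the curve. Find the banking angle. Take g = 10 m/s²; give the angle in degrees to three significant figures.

28.5°

For a frictionless banked turn: horizontally N sinθ = mv²/r and vertically N cosθ = mg.
Dividing: tanθ = v²/(r g) = (41.2)²/(312 × 10.0) = 1697/3120 = 0.5441.
θ = arctan(0.5441) = 28.55°.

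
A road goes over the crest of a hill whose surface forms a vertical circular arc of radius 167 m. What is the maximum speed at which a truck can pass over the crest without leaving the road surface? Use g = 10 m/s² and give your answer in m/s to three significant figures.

40.9 m/s

At the crest the centre of the circle is below the truck, so the net downward (centripetal) force is mg − N = mv²/r.
The truck leaves the road when N → 0, giving v_max = √(g r) = √(10.0 × 167) = 40.87 m/s.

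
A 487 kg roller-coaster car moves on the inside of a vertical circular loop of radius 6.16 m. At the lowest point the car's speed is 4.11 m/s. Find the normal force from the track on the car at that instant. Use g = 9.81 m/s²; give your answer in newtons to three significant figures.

6110 N

At the lowest point, N points up (toward the centre) and the weight mg points down (away from the centre), so the net inward force is N − mg = mv²/r.
N = m(v²/r + g) = 487 × ((4.11)²/6.16 + 9.81) = 487 × (2.742 + 9.81) = 487 × 12.55 = 6113 N.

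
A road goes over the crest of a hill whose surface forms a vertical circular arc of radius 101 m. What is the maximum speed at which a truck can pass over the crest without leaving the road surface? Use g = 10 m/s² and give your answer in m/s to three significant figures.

31.8 m/s

At the crest the centre of the circle is below the truck, so the net downward (centripetal) force is mg − N = mv²/r.
The truck leaves the road when N → 0, giving v_max = √(g r) = √(10.0 × 101) = 31.78 m/s.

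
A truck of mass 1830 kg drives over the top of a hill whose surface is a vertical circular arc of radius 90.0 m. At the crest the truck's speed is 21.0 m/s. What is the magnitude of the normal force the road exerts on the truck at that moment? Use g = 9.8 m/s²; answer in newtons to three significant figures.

8970 N

At the crest the centripetal acceleration points downward (toward the centre of the arc), so mg − N = mv²/r.
N = m(g − v²/r) = 1830 × (9.8 − (21.0)²/90.0) = 1830 × (9.8 − 4.900) = 1830 × 4.900 = 8967 N.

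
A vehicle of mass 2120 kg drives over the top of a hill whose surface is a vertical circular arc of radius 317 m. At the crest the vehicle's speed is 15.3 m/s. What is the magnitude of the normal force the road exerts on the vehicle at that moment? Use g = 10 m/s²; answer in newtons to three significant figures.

At the crest the centripetal acceleration points downward (toward the centre of the arc), so mg − N = mv²/r.
N = m(g − v²/r) = 2120 × (10.0 − (15.3)²/317) = 2120 × (10.0 − 0.7385) = 2120 × 9.262 = 19630 N.

19600 N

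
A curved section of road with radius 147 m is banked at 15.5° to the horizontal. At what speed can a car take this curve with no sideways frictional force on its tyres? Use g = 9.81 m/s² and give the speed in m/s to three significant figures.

20.0 m/s

On a frictionless banked curve, N sinθ = mv²/r and N cosθ = mg, so tanθ = v²/(rg).
v = √(r g tanθ) = √(147 × 9.81 × tan 15.5°) = √(147 × 9.81 × 0.2773) = √399.9 = 20.00 m/s.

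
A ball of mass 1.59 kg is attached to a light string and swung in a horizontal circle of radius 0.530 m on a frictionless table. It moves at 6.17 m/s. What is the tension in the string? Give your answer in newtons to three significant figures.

The tension is the only horizontal force, so it supplies the full centripetal force: T = m v²/r = 1.59 × (6.170)²/0.530 = 1.59 × 38.07/0.530 = 114.2 N.

114 N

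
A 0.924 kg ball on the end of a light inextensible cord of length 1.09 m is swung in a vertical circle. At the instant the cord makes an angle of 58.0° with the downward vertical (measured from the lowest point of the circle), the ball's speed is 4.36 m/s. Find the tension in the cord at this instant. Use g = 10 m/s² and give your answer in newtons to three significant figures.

Take the radial direction toward the centre of the circle as positive. The component of the weight along the string toward the centre is −mg cos φ (φ measured from the bottom), so Newton's second law along the string gives T − mg cos φ = m v²/r.
cos 58.0° = 0.5299, so T = m(v²/r + g cos φ) = 0.924 × ((4.36)²/1.09 + 10.0 × 0.5299) = 0.924 × (17.44 + (5.299)) = 0.924 × 22.74 = 21.01 N.

21.0 N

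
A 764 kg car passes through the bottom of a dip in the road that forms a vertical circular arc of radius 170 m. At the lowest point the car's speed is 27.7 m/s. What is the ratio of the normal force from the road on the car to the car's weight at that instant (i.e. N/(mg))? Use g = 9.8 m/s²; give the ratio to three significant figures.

1.46

At the bottom, N − mg = mv²/r, so N = m(v²/r + g) and N/(mg) = v²/(rg) + 1 = (27.7)²/(170 × 9.8) + 1 = 0.4606 + 1 = 1.461.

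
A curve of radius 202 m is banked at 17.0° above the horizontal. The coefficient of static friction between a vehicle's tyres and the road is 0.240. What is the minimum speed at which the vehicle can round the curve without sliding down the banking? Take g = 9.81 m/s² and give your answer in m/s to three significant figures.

11.0 m/s

At the minimum speed, friction acts up the slope at its limiting value f = μN. Radially (horizontal, toward centre): N sinθ − μN cosθ = mv²/r. Vertically: N cosθ + μN sinθ = mg.
Dividing: v² = r g (sinθ − μcosθ)/(cosθ + μsinθ).
sinθ − μcosθ = 0.2924 − 0.240×0.9563 = 0.06286; cosθ + μsinθ = 0.9563 + 0.240×0.2924 = 1.026.
v² = 202 × 9.81 × 0.06286/1.026 = 121.3 m²/s², so v = 11.02 m/s.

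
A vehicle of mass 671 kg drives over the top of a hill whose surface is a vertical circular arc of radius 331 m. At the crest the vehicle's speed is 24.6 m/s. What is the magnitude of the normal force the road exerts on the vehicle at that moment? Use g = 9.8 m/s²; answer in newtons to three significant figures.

5350 N

At the crest the centripetal acceleration points downward (toward the centre of the arc), so mg − N = mv²/r.
N = m(g − v²/r) = 671 × (9.8 − (24.6)²/331) = 671 × (9.8 − 1.828) = 671 × 7.972 = 5349 N.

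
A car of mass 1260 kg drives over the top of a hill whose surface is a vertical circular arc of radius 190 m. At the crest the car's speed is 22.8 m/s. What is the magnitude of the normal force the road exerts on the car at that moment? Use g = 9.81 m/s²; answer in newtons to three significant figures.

At the crest the centripetal acceleration points downward (toward the centre of the arc), so mg − N = mv²/r.
N = m(g − v²/r) = 1260 × (9.81 − (22.8)²/190) = 1260 × (9.81 − 2.736) = 1260 × 7.074 = 8913 N.

8910 N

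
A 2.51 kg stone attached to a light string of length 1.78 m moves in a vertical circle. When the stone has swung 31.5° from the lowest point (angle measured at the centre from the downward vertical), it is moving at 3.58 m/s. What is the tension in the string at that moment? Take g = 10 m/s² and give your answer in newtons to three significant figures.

Take the radial direction toward the centre of the circle as positive. The component of the weight along the string toward the centre is −mg cos φ (φ measured from the bottom), so Newton's second law along the string gives T − mg cos φ = m v²/r.
cos 31.5° = 0.8526, so T = m(v²/r + g cos φ) = 2.51 × ((3.58)²/1.78 + 10.0 × 0.8526) = 2.51 × (7.200 + (8.526)) = 2.51 × 15.73 = 39.47 N.

39.5 N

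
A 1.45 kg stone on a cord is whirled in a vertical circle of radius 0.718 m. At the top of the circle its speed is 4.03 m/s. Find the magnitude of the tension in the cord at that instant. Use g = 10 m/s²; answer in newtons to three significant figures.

At the top, both T and the weight mg point inward (toward the centre), so T + mg = mv²/r.
T = m(v²/r − g) = 1.45 × ((4.03)²/0.718 − 10.0) = 1.45 × (22.62 − 10.0) = 1.45 × 12.62 = 18.30 N.

18.3 N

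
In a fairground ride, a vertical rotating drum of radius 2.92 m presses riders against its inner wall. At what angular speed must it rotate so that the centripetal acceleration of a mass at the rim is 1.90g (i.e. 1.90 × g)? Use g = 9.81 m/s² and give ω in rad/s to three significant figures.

Centripetal acceleration a_c = ω²r. Setting ω²r = 1.90g:
ω = √(1.90g / r) = √(1.90 × 9.81 / 2.92) = √6.383 = 2.527 rad/s.

2.53 rad/s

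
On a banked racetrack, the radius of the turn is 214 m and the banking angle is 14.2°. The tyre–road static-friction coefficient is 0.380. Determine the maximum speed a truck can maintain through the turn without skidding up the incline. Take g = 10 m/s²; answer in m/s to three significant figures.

At the maximum speed, friction acts down the slope at its limiting value f = μN. Radially (horizontal, toward centre): N sinθ + μN cosθ = mv²/r. Vertically: N cosθ − μN sinθ = mg.
Dividing: v² = r g (sinθ + μcosθ)/(cosθ − μsinθ).
sinθ + μcosθ = 0.2453 + 0.380×0.9694 = 0.6137; cosθ − μsinθ = 0.9694 − 0.380×0.2453 = 0.8762.
v² = 214 × 10.0 × 0.6137/0.8762 = 1499 m²/s², so v = 38.71 m/s.

38.7 m/s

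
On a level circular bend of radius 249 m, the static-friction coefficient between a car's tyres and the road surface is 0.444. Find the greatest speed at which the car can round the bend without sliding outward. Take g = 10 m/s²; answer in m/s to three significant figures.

33.2 m/s

Friction provides the centripetal force on a flat curve. At maximum speed it is at its limiting value: μ_s m g = m v²/r.
Mass cancels: v_max = √(μ_s g r) = √(0.444 × 10.0 × 249) = √1106 = 33.25 m/s.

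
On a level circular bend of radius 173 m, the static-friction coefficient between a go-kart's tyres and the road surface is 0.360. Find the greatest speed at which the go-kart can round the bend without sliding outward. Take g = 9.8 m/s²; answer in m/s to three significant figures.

Friction provides the centripetal force on a flat curve. At maximum speed it is at its limiting value: μ_s m g = m v²/r.
Mass cancels: v_max = √(μ_s g r) = √(0.360 × 9.8 × 173) = √610.3 = 24.71 m/s.

24.7 m/s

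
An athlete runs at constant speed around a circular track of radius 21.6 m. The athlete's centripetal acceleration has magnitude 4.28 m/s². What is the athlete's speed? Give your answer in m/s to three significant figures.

9.61 m/s

a_c = v²/r ⇒ v = √(a_c · r) = √(4.28 × 21.6) = √92.45 = 9.615 m/s.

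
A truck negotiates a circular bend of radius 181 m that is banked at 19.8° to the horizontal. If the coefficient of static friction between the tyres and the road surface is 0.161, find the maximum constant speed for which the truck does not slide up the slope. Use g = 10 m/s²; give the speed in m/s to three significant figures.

At the maximum speed, friction acts down the slope at its limiting value f = μN. Radially (horizontal, toward centre): N sinθ + μN cosθ = mv²/r. Vertically: N cosθ − μN sinθ = mg.
Dividing: v² = r g (sinθ + μcosθ)/(cosθ − μsinθ).
sinθ + μcosθ = 0.3387 + 0.161×0.9409 = 0.4902; cosθ − μsinθ = 0.9409 − 0.161×0.3387 = 0.8863.
v² = 181 × 10.0 × 0.4902/0.8863 = 1001 m²/s², so v = 31.64 m/s.

31.6 m/s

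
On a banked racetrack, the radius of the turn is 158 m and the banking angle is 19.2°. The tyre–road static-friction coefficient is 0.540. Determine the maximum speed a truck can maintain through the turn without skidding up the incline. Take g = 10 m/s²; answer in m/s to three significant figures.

41.6 m/s

At the maximum speed, friction acts down the slope at its limiting value f = μN. Radially (horizontal, toward centre): N sinθ + μN cosθ = mv²/r. Vertically: N cosθ − μN sinθ = mg.
Dividing: v² = r g (sinθ + μcosθ)/(cosθ − μsinθ).
sinθ + μcosθ = 0.3289 + 0.540×0.9444 = 0.8388; cosθ − μsinθ = 0.9444 − 0.540×0.3289 = 0.7668.
v² = 158 × 10.0 × 0.8388/0.7668 = 1728 m²/s², so v = 41.57 m/s.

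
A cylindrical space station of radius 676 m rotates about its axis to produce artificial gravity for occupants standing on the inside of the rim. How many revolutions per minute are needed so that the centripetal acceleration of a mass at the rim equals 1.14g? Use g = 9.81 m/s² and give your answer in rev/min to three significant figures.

1.23 rev/min

Require ω²r = 1.14g, so ω = √(1.14 × 9.81/676) = 0.1286 rad/s.
In rev/min: ω × 60/(2π) = 0.1286 × 60/(2π) = 1.228 rev/min.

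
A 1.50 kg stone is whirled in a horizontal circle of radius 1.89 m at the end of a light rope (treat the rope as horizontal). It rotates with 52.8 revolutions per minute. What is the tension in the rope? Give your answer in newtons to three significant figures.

86.7 N

ω = 52.8 rev/min × 2π/60 = 5.529 rad/s, so v = ωr = 5.529 × 1.89 = 10.45 m/s.
The tension is the only horizontal force, so it supplies the full centripetal force: T = m v²/r = 1.50 × (10.45)²/1.89 = 1.50 × 109.2/1.89 = 86.67 N.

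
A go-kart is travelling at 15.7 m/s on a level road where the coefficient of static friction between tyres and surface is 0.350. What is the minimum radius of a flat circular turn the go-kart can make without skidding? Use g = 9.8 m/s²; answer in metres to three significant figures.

71.9 m

At the limit, μ_s m g = m v²/r, so r_min = v²/(μ_s g) = (15.7)²/(0.350 × 9.8) = 246.5/3.430 = 71.86 m.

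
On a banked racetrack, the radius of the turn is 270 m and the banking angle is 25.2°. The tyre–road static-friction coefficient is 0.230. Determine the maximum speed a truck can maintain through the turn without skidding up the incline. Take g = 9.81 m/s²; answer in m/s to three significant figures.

45.6 m/s

At the maximum speed, friction acts down the slope at its limiting value f = μN. Radially (horizontal, toward centre): N sinθ + μN cosθ = mv²/r. Vertically: N cosθ − μN sinθ = mg.
Dividing: v² = r g (sinθ + μcosθ)/(cosθ − μsinθ).
sinθ + μcosθ = 0.4258 + 0.230×0.9048 = 0.6339; cosθ − μsinθ = 0.9048 − 0.230×0.4258 = 0.8069.
v² = 270 × 9.81 × 0.6339/0.8069 = 2081 m²/s², so v = 45.62 m/s.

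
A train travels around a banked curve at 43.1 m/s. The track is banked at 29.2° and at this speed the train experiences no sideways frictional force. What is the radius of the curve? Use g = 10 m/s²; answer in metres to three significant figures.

Frictionless banking: tanθ = v²/(rg), so r = v²/(g tanθ).
r = (43.1)²/(10.0 × tan 29.2°) = 1858/(10.0 × 0.5589) = 1858/5.589 = 332.4 m.

332 m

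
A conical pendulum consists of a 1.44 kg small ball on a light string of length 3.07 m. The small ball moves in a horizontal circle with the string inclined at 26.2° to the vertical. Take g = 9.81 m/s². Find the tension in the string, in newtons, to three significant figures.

15.7 N

Vertically the bob has no acceleration, so T cosθ = mg.
T = mg/cosθ = 1.44 × 9.81 / cos 26.2° = 14.13/0.8973 = 15.74 N.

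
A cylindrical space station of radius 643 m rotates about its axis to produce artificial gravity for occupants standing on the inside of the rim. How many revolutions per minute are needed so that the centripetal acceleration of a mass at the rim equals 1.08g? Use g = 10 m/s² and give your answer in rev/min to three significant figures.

Require ω²r = 1.08g, so ω = √(1.08 × 10.0/643) = 0.1296 rad/s.
In rev/min: ω × 60/(2π) = 0.1296 × 60/(2π) = 1.238 rev/min.

1.24 rev/min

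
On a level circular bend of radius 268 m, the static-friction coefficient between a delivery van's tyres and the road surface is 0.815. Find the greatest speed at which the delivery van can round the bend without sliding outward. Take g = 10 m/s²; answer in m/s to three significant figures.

46.7 m/s

Friction provides the centripetal force on a flat curve. At maximum speed it is at its limiting value: μ_s m g = m v²/r.
Mass cancels: v_max = √(μ_s g r) = √(0.815 × 10.0 × 268) = √2184 = 46.74 m/s.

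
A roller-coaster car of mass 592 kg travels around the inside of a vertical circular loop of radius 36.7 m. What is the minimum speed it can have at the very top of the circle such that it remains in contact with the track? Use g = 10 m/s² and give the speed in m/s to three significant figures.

At the highest point the centre is directly below, so both the weight and N act inward: N + mg = mv²/r.
At minimum speed N → 0, so mg = mv_min²/r ⇒ v_min = √(g r) = √(10.0 × 36.7) = 19.16 m/s.

19.2 m/s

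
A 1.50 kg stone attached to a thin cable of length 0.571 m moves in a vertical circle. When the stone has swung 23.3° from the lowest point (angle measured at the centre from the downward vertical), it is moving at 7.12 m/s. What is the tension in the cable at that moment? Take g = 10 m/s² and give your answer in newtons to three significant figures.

Take the radial direction toward the centre of the circle as positive. The component of the weight along the string toward the centre is −mg cos φ (φ measured from the bottom), so Newton's second law along the string gives T − mg cos φ = m v²/r.
cos 23.3° = 0.9184, so T = m(v²/r + g cos φ) = 1.50 × ((7.12)²/0.571 + 10.0 × 0.9184) = 1.50 × (88.78 + (9.184)) = 1.50 × 97.97 = 146.9 N.

147 N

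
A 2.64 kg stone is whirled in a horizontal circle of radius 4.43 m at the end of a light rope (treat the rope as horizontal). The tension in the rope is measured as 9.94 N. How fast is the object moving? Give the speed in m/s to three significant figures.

T = m v²/r ⇒ v = √(T r / m) = √(9.94 × 4.43 / 2.64) = √16.68 = 4.084 m/s.

4.08 m/s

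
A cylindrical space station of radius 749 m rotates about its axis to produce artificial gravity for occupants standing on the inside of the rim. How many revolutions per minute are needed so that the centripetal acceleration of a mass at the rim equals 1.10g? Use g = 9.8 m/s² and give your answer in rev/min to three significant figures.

1.15 rev/min

Require ω²r = 1.10g, so ω = √(1.10 × 9.8/749) = 0.1200 rad/s.
In rev/min: ω × 60/(2π) = 0.1200 × 60/(2π) = 1.146 rev/min.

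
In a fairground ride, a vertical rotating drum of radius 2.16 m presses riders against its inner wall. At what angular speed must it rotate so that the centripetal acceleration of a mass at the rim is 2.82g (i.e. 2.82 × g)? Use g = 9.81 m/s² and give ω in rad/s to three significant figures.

Centripetal acceleration a_c = ω²r. Setting ω²r = 2.82g:
ω = √(2.82g / r) = √(2.82 × 9.81 / 2.16) = √12.81 = 3.579 rad/s.

3.58 rad/s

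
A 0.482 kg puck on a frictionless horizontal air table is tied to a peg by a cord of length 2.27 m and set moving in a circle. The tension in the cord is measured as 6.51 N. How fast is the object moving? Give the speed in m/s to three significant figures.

T = m v²/r ⇒ v = √(T r / m) = √(6.51 × 2.27 / 0.482) = √30.66 = 5.537 m/s.

5.54 m/s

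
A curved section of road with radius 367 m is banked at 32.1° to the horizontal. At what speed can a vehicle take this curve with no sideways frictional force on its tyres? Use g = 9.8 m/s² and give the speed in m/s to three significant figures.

On a frictionless banked curve, N sinθ = mv²/r and N cosθ = mg, so tanθ = v²/(rg).
v = √(r g tanθ) = √(367 × 9.8 × tan 32.1°) = √(367 × 9.8 × 0.6273) = √2256 = 47.50 m/s.

47.5 m/s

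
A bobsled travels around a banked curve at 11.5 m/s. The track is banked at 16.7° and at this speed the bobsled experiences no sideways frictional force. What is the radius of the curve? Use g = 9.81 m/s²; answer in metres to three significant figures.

Frictionless banking: tanθ = v²/(rg), so r = v²/(g tanθ).
r = (11.5)²/(9.81 × tan 16.7°) = 132.2/(9.81 × 0.3000) = 132.2/2.943 = 44.93 m.

44.9 m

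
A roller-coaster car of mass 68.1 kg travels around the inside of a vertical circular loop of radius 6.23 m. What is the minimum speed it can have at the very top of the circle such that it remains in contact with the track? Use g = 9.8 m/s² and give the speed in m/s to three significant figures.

7.81 m/s

At the top, both weight mg and N point toward the centre: N + mg = mv²/r.
At minimum speed N → 0, so mg = mv_min²/r ⇒ v_min = √(g r) = √(9.8 × 6.23) = 7.814 m/s.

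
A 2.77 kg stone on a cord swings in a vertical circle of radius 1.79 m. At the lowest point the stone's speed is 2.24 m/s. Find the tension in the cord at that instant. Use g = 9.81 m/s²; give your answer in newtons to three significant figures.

34.9 N

At the lowest point, T points up (toward the centre) and the weight mg points down (away from the centre), so the net inward force is T − mg = mv²/r.
T = m(v²/r + g) = 2.77 × ((2.24)²/1.79 + 9.81) = 2.77 × (2.803 + 9.81) = 2.77 × 12.61 = 34.94 N.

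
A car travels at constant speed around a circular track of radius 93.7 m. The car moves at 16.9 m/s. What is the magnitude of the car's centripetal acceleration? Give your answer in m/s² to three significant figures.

3.05 m/s²

a_c = v²/r = (16.90)²/93.7 = 285.6/93.7 = 3.048 m/s².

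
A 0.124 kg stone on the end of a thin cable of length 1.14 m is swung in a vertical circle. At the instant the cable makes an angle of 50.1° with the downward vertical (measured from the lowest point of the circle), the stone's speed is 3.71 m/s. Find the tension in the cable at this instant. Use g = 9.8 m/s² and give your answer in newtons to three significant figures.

Take the radial direction toward the centre of the circle as positive. The component of the weight along the string toward the centre is −mg cos φ (φ measured from the bottom), so Newton's second law along the string gives T − mg cos φ = m v²/r.
cos 50.1° = 0.6414, so T = m(v²/r + g cos φ) = 0.124 × ((3.71)²/1.14 + 9.8 × 0.6414) = 0.124 × (12.07 + (6.286)) = 0.124 × 18.36 = 2.277 N.

2.28 N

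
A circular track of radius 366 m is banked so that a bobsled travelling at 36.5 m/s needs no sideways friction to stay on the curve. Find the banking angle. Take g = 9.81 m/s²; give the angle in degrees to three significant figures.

With no friction, the horizontal component of the normal force provides the centripetal force: N sinθ = mv²/r, while N cosθ = mg vertically.
Dividing: tanθ = v²/(r g) = (36.5)²/(366 × 9.81) = 1332/3590 = 0.3711.
θ = arctan(0.3711) = 20.36°.

20.4°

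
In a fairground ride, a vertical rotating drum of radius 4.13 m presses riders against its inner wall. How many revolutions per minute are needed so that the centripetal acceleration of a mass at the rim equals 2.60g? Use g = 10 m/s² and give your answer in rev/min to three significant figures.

Require ω²r = 2.60g, so ω = √(2.60 × 10.0/4.13) = 2.509 rad/s.
In rev/min: ω × 60/(2π) = 2.509 × 60/(2π) = 23.96 rev/min.

24.0 rev/min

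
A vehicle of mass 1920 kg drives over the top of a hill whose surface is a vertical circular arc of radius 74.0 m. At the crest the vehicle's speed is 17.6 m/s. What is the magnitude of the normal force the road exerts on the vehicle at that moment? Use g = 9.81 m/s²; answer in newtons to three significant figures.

At the crest the centripetal acceleration points downward (toward the centre of the arc), so mg − N = mv²/r.
N = m(g − v²/r) = 1920 × (9.81 − (17.6)²/74.0) = 1920 × (9.81 − 4.186) = 1920 × 5.624 = 10800 N.

10800 N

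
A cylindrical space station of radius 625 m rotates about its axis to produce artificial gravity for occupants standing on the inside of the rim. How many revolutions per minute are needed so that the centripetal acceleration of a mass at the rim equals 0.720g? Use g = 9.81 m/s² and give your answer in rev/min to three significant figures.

Require ω²r = 0.720g, so ω = √(0.720 × 9.81/625) = 0.1063 rad/s.
In rev/min: ω × 60/(2π) = 0.1063 × 60/(2π) = 1.015 rev/min.

1.02 rev/min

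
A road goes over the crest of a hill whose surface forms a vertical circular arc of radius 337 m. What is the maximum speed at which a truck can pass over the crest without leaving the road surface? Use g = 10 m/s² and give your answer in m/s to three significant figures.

58.1 m/s

At the crest the centre of the circle is below the truck, so the net downward (centripetal) force is mg − N = mv²/r.
The truck leaves the road when N → 0, giving v_max = √(g r) = √(10.0 × 337) = 58.05 m/s.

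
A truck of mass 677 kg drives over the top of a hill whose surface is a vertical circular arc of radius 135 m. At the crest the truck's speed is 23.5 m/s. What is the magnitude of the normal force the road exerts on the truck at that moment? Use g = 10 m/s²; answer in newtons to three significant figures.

4000 N

At the crest the centripetal acceleration points downward (toward the centre of the arc), so mg − N = mv²/r.
N = m(g − v²/r) = 677 × (10.0 − (23.5)²/135) = 677 × (10.0 − 4.091) = 677 × 5.909 = 4001 N.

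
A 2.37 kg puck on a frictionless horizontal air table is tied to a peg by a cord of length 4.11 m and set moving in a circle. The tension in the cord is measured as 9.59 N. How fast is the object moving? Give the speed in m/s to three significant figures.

4.08 m/s

T = m v²/r ⇒ v = √(T r / m) = √(9.59 × 4.11 / 2.37) = √16.63 = 4.078 m/s.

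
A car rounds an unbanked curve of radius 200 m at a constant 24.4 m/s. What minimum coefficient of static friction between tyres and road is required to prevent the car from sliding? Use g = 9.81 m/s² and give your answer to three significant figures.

Friction provides the centripetal force: μ_s m g = m v²/r, so μ_s = v²/(g r) = (24.40)²/(9.81 × 200) = 595.4/1962 = 0.3034.

0.303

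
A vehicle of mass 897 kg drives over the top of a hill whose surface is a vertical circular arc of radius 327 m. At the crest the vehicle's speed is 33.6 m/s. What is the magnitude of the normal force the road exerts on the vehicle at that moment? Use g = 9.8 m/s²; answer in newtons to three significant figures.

5690 N

At the crest the centripetal acceleration points downward (toward the centre of the arc), so mg − N = mv²/r.
N = m(g − v²/r) = 897 × (9.8 − (33.6)²/327) = 897 × (9.8 − 3.452) = 897 × 6.348 = 5694 N.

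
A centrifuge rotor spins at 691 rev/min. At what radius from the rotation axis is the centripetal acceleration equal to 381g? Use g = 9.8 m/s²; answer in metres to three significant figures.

ω = 691 rev/min × 2π/60 = 72.36 rad/s.
a_c = ω²r = 381g ⇒ r = 381 × 9.8 / (72.36)² = 3734/5236 = 0.7131 m.

0.713 m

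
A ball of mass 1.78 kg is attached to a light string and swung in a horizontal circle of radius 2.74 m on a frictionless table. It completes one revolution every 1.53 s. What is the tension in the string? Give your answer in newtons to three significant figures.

82.3 N

v = 2πr/T = 2π × 2.74/1.53 = 11.25 m/s.
The tension is the only horizontal force, so it supplies the full centripetal force: T = m v²/r = 1.78 × (11.25)²/2.74 = 1.78 × 126.6/2.74 = 82.25 N.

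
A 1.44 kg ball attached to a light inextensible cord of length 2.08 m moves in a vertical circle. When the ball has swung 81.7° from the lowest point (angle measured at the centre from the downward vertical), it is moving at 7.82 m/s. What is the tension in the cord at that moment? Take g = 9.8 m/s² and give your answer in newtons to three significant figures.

44.4 N

Take the radial direction toward the centre of the circle as positive. The component of the weight along the string toward the centre is −mg cos φ (φ measured from the bottom), so Newton's second law along the string gives T − mg cos φ = m v²/r.
cos 81.7° = 0.1444, so T = m(v²/r + g cos φ) = 1.44 × ((7.82)²/2.08 + 9.8 × 0.1444) = 1.44 × (29.40 + (1.415)) = 1.44 × 30.81 = 44.37 N.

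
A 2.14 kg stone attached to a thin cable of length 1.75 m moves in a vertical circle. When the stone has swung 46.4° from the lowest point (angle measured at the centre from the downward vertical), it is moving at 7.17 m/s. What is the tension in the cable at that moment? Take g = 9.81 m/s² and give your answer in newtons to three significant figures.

Take the radial direction toward the centre of the circle as positive. The component of the weight along the string toward the centre is −mg cos φ (φ measured from the bottom), so Newton's second law along the string gives T − mg cos φ = m v²/r.
cos 46.4° = 0.6896, so T = m(v²/r + g cos φ) = 2.14 × ((7.17)²/1.75 + 9.81 × 0.6896) = 2.14 × (29.38 + (6.765)) = 2.14 × 36.14 = 77.34 N.

77.3 N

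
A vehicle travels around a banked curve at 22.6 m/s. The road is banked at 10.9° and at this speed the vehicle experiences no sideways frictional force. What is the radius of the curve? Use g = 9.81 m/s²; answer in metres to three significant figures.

Frictionless banking: tanθ = v²/(rg), so r = v²/(g tanθ).
r = (22.6)²/(9.81 × tan 10.9°) = 510.8/(9.81 × 0.1926) = 510.8/1.889 = 270.4 m.

270 m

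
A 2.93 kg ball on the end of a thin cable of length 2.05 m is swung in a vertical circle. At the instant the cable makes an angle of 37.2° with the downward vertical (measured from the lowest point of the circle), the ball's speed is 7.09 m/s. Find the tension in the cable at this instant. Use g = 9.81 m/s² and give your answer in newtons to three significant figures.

Take the radial direction toward the centre of the circle as positive. The component of the weight along the string toward the centre is −mg cos φ (φ measured from the bottom), so Newton's second law along the string gives T − mg cos φ = m v²/r.
cos 37.2° = 0.7965, so T = m(v²/r + g cos φ) = 2.93 × ((7.09)²/2.05 + 9.81 × 0.7965) = 2.93 × (24.52 + (7.814)) = 2.93 × 32.33 = 94.74 N.

94.7 N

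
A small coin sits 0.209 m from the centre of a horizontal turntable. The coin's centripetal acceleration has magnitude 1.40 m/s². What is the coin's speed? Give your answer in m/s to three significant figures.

a_c = v²/r ⇒ v = √(a_c · r) = √(1.40 × 0.209) = √0.2926 = 0.5409 m/s.

0.541 m/s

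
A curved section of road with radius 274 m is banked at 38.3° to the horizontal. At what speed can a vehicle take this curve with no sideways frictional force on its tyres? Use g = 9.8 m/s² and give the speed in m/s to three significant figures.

46.1 m/s

On a frictionless banked curve, N sinθ = mv²/r and N cosθ = mg, so tanθ = v²/(rg).
v = √(r g tanθ) = √(274 × 9.8 × tan 38.3°) = √(274 × 9.8 × 0.7898) = √2121 = 46.05 m/s.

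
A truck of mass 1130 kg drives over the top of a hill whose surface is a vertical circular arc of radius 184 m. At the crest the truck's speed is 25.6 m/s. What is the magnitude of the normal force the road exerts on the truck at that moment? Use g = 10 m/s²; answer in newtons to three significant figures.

7280 N

At the crest the centripetal acceleration points downward (toward the centre of the arc), so mg − N = mv²/r.
N = m(g − v²/r) = 1130 × (10.0 − (25.6)²/184) = 1130 × (10.0 − 3.562) = 1130 × 6.438 = 7275 N.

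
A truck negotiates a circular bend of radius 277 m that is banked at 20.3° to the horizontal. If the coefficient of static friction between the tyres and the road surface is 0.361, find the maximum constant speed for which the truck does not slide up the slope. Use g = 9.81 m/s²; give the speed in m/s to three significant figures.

47.9 m/s

At the maximum speed, friction acts down the slope at its limiting value f = μN. Radially (horizontal, toward centre): N sinθ + μN cosθ = mv²/r. Vertically: N cosθ − μN sinθ = mg.
Dividing: v² = r g (sinθ + μcosθ)/(cosθ − μsinθ).
sinθ + μcosθ = 0.3469 + 0.361×0.9379 = 0.6855; cosθ − μsinθ = 0.9379 − 0.361×0.3469 = 0.8126.
v² = 277 × 9.81 × 0.6855/0.8126 = 2292 m²/s², so v = 47.88 m/s.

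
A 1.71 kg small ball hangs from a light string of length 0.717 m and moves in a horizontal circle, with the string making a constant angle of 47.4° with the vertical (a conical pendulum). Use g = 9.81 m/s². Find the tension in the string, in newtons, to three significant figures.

Vertically the bob has no acceleration, so T cosθ = mg.
T = mg/cosθ = 1.71 × 9.81 / cos 47.4° = 16.78/0.6769 = 24.78 N.

24.8 N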